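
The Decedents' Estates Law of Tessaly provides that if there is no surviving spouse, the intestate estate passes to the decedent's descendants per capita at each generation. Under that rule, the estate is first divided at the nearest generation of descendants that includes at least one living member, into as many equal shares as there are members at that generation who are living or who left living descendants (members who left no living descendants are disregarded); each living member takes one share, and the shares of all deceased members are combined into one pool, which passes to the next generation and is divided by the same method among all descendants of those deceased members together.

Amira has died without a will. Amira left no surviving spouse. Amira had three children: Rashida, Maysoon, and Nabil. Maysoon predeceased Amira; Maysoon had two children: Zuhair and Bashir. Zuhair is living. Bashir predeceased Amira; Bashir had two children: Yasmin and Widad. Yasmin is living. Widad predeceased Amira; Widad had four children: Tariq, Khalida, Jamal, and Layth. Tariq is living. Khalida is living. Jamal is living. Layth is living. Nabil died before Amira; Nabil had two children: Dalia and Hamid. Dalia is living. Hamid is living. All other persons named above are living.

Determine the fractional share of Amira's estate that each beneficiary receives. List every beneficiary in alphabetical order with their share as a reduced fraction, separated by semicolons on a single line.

Dalia 1/6; Hamid 1/6; Jamal 1/48; Khalida 1/48; Layth 1/48; Rashida 1/3; Tariq 1/48; Yasmin 1/12; Zuhair 1/6

There is no surviving spouse, so the entire estate passes to Amira's descendants per capita at each generation.
At generation 1 (Rashida, Maysoon, Nabil) there are 3 shares of (1)/3 = 1/3 each.
Living: Rashida — each takes 1/3.
Deceased: Maysoon and Nabil. Their combined 2/3 is pooled and carried to generation 2.
At generation 2 (Zuhair, Bashir, Dalia, Hamid) there are 4 shares of (2/3)/4 = 1/6 each.
Living: Zuhair, Dalia, and Hamid — each takes 1/6.
Deceased: Bashir. That 1/6 share is carried to generation 3.
At generation 3 (Yasmin, Widad) there are 2 shares of (1/6)/2 = 1/12 each.
Living: Yasmin — each takes 1/12.
Deceased: Widad. That 1/12 share is carried to generation 4.
At generation 4 (Tariq, Khalida, Jamal, Layth) there are 4 shares of (1/12)/4 = 1/48 each.
Living: Tariq, Khalida, Jamal, and Layth — each takes 1/48.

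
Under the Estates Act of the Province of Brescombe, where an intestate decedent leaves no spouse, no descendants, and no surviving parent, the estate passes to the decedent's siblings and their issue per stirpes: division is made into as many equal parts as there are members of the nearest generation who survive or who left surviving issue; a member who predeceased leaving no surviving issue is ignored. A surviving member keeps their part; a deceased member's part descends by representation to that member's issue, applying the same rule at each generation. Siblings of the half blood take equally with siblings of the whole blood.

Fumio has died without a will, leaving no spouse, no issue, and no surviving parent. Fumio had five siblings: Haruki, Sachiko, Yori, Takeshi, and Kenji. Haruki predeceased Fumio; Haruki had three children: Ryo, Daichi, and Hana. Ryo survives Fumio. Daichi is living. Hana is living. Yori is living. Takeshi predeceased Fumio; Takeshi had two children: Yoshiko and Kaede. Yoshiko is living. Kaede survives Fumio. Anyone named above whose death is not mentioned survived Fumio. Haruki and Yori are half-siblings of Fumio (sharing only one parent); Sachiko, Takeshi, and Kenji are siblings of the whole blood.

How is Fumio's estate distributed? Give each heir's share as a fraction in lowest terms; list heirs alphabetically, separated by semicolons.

Daichi 1/15; Hana 1/15; Kaede 1/10; Kenji 1/5; Ryo 1/15; Sachiko 1/5; Yori 1/5; Yoshiko 1/10

No spouse, descendants, or parent survives, so the estate passes to Fumio's siblings per stirpes.
Half-blood and whole-blood siblings take equally under the stated rule.
The estate is divided into 5 equal shares of 1/5 among Haruki, Sachiko, Yori, Takeshi, Kenji.
Haruki predeceased; the 1/5 allotted to Haruki's branch passes to Haruki's issue by representation.
The 1/5 is divided into 3 equal shares of 1/15 among Ryo, Daichi, Hana.
Ryo is living and takes 1/15.
Daichi is living and takes 1/15.
Hana is living and takes 1/15.
Sachiko is living and takes 1/5.
Yori is living and takes 1/5.
Takeshi predeceased; the 1/5 allotted to Takeshi's branch passes to Takeshi's issue by representation.
The 1/5 is divided into 2 equal shares of 1/10 among Yoshiko, Kaede.
Yoshiko is living and takes 1/10.
Kaede is living and takes 1/10.
Kenji is living and takes 1/5.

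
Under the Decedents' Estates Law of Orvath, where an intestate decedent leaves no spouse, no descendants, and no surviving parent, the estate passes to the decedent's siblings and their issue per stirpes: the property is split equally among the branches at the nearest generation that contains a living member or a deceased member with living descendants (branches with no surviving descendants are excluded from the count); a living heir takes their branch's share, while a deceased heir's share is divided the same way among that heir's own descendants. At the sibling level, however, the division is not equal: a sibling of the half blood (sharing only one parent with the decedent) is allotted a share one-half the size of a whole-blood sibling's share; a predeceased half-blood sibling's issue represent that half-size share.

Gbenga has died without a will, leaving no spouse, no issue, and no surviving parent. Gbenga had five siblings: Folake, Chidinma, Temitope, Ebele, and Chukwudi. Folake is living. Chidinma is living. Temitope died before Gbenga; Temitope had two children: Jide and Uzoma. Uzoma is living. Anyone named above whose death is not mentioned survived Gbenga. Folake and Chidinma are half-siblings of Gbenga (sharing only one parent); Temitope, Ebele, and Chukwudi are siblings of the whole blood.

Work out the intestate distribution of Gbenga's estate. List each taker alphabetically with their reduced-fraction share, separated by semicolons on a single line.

No spouse, descendants, or parent survives, so the estate passes to Gbenga's siblings per stirpes.
Half-blood siblings count for one-half the weight of whole-blood siblings at the initial division.
Dividing 1 in proportion to weights (total weight 4): Folake (weight 1/2) → 1/8; Chidinma (weight 1/2) → 1/8; Temitope (weight 1) → 1/4; Ebele (weight 1) → 1/4; Chukwudi (weight 1) → 1/4.
Folake is living and takes 1/8.
Chidinma is living and takes 1/8.
Temitope predeceased; the 1/4 allotted to Temitope's branch passes to Temitope's issue by representation.
The 1/4 is divided into 2 equal shares of 1/8 among Jide, Uzoma.
Jide is living and takes 1/8.
Uzoma is living and takes 1/8.
Ebele is living and takes 1/4.
Chukwudi is living and takes 1/4.

Chidinma 1/8; Chukwudi 1/4; Ebele 1/4; Folake 1/8; Jide 1/8; Uzoma 1/8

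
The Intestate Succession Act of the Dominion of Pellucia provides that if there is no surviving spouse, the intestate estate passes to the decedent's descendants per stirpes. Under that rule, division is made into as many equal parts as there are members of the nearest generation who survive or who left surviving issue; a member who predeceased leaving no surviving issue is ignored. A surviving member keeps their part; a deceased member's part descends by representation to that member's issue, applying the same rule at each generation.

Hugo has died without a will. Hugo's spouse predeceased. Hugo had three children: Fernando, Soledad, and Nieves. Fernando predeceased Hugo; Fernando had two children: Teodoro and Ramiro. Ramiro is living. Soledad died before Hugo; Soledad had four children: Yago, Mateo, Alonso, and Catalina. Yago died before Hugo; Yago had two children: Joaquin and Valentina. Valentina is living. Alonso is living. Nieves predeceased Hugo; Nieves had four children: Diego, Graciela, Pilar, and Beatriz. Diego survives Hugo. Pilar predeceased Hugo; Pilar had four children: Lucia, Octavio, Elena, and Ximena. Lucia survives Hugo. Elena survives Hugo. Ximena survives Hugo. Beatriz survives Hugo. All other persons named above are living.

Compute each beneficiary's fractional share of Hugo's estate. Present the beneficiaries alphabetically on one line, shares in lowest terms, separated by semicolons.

Alonso 1/12; Beatriz 1/12; Catalina 1/12; Diego 1/12; Elena 1/48; Graciela 1/12; Joaquin 1/24; Lucia 1/48; Mateo 1/12; Octavio 1/48; Ramiro 1/6; Teodoro 1/6; Valentina 1/24; Ximena 1/48

There is no surviving spouse, so the entire estate passes to Hugo's descendants per stirpes.
The estate is divided into 3 equal shares of 1/3 among Fernando, Soledad, Nieves.
Fernando predeceased; the 1/3 allotted to Fernando's branch passes to Fernando's issue by representation.
The 1/3 is divided into 2 equal shares of 1/6 among Teodoro, Ramiro.
Teodoro is living and takes 1/6.
Ramiro is living and takes 1/6.
Soledad predeceased; the 1/3 allotted to Soledad's branch passes to Soledad's issue by representation.
The 1/3 is divided into 4 equal shares of 1/12 among Yago, Mateo, Alonso, Catalina.
Yago predeceased; the 1/12 allotted to Yago's branch passes to Yago's issue by representation.
The 1/12 is divided into 2 equal shares of 1/24 among Joaquin, Valentina.
Joaquin is living and takes 1/24.
Valentina is living and takes 1/24.
Mateo is living and takes 1/12.
Alonso is living and takes 1/12.
Catalina is living and takes 1/12.
Nieves predeceased; the 1/3 allotted to Nieves's branch passes to Nieves's issue by representation.
The 1/3 is divided into 4 equal shares of 1/12 among Diego, Graciela, Pilar, Beatriz.
Diego is living and takes 1/12.
Graciela is living and takes 1/12.
Pilar predeceased; the 1/12 allotted to Pilar's branch passes to Pilar's issue by representation.
The 1/12 is divided into 4 equal shares of 1/48 among Lucia, Octavio, Elena, Ximena.
Lucia is living and takes 1/48.
Octavio is living and takes 1/48.
Elena is living and takes 1/48.
Ximena is living and takes 1/48.
Beatriz is living and takes 1/12.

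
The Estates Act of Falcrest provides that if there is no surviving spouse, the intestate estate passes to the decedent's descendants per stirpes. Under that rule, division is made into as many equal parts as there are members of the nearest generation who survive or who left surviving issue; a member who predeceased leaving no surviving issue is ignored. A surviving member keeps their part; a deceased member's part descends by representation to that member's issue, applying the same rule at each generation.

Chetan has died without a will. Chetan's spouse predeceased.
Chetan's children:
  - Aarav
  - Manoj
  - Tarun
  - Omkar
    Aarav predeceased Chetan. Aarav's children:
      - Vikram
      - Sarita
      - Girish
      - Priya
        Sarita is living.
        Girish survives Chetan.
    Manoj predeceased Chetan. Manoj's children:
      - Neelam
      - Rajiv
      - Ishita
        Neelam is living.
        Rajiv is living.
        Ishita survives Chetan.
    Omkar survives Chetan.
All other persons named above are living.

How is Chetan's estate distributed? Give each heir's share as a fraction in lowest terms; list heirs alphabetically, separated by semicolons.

There is no surviving spouse, so the entire estate passes to Chetan's descendants per stirpes.
The estate is divided into 4 equal shares of 1/4 among Aarav, Manoj, Tarun, Omkar.
Aarav predeceased; the 1/4 allotted to Aarav's branch passes to Aarav's issue by representation.
The 1/4 is divided into 4 equal shares of 1/16 among Vikram, Sarita, Girish, Priya.
Vikram is living and takes 1/16.
Sarita is living and takes 1/16.
Girish is living and takes 1/16.
Priya is living and takes 1/16.
Manoj predeceased; the 1/4 allotted to Manoj's branch passes to Manoj's issue by representation.
The 1/4 is divided into 3 equal shares of 1/12 among Neelam, Rajiv, Ishita.
Neelam is living and takes 1/12.
Rajiv is living and takes 1/12.
Ishita is living and takes 1/12.
Tarun is living and takes 1/4.
Omkar is living and takes 1/4.

Girish 1/16; Ishita 1/12; Neelam 1/12; Omkar 1/4; Priya 1/16; Rajiv 1/12; Sarita 1/16; Tarun 1/4; Vikram 1/16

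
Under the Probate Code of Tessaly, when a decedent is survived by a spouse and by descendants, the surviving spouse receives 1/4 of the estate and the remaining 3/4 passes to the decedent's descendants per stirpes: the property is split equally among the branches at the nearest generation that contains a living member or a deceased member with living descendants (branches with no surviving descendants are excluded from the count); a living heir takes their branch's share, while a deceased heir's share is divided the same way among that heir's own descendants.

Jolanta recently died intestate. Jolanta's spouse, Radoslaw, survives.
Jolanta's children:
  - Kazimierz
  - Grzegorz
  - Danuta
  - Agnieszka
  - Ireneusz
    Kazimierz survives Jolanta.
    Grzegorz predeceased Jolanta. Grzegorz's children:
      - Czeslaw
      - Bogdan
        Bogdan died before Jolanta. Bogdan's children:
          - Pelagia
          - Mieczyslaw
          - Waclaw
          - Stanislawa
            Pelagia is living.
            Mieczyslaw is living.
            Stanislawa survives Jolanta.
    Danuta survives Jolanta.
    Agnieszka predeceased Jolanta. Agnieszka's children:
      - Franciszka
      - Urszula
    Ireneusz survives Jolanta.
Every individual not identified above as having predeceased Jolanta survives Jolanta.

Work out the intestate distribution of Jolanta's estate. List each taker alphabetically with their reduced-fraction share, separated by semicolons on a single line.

Radoslaw, as surviving spouse, takes 1/4.
The remaining 3/4 passes to Jolanta's descendants per stirpes.
The 3/4 is divided into 5 equal shares of 3/20 among Kazimierz, Grzegorz, Danuta, Agnieszka, Ireneusz.
Kazimierz is living and takes 3/20.
Grzegorz predeceased; the 3/20 allotted to Grzegorz's branch passes to Grzegorz's issue by representation.
The 3/20 is divided into 2 equal shares of 3/40 among Czeslaw, Bogdan.
Czeslaw is living and takes 3/40.
Bogdan predeceased; the 3/40 allotted to Bogdan's branch passes to Bogdan's issue by representation.
The 3/40 is divided into 4 equal shares of 3/160 among Pelagia, Mieczyslaw, Waclaw, Stanislawa.
Pelagia is living and takes 3/160.
Mieczyslaw is living and takes 3/160.
Waclaw is living and takes 3/160.
Stanislawa is living and takes 3/160.
Danuta is living and takes 3/20.
Agnieszka predeceased; the 3/20 allotted to Agnieszka's branch passes to Agnieszka's issue by representation.
The 3/20 is divided into 2 equal shares of 3/40 among Franciszka, Urszula.
Franciszka is living and takes 3/40.
Urszula is living and takes 3/40.
Ireneusz is living and takes 3/20.

Czeslaw 3/40; Danuta 3/20; Franciszka 3/40; Ireneusz 3/20; Kazimierz 3/20; Mieczyslaw 3/160; Pelagia 3/160; Radoslaw 1/4; Stanislawa 3/160; Urszula 3/40; Waclaw 3/160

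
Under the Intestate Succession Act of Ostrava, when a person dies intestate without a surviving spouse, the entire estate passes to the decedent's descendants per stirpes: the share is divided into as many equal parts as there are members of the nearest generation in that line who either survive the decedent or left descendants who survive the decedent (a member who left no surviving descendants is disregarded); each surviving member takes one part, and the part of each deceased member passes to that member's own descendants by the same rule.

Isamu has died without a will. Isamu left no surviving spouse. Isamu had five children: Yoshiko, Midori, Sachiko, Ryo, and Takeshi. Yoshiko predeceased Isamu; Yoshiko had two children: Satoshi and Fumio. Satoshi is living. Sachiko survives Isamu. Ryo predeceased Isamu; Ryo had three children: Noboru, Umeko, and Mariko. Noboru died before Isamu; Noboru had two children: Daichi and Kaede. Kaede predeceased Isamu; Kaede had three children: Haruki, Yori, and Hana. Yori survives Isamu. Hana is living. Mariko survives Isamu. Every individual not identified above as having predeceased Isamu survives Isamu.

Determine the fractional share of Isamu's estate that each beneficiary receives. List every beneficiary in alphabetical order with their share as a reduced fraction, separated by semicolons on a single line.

There is no surviving spouse, so the entire estate passes to Isamu's descendants per stirpes.
The estate is divided into 5 equal shares of 1/5 among Yoshiko, Midori, Sachiko, Ryo, Takeshi.
Yoshiko predeceased; the 1/5 allotted to Yoshiko's branch passes to Yoshiko's issue by representation.
The 1/5 is divided into 2 equal shares of 1/10 among Satoshi, Fumio.
Satoshi is living and takes 1/10.
Fumio is living and takes 1/10.
Midori is living and takes 1/5.
Sachiko is living and takes 1/5.
Ryo predeceased; the 1/5 allotted to Ryo's branch passes to Ryo's issue by representation.
The 1/5 is divided into 3 equal shares of 1/15 among Noboru, Umeko, Mariko.
Noboru predeceased; the 1/15 allotted to Noboru's branch passes to Noboru's issue by representation.
The 1/15 is divided into 2 equal shares of 1/30 among Daichi, Kaede.
Daichi is living and takes 1/30.
Kaede predeceased; the 1/30 allotted to Kaede's branch passes to Kaede's issue by representation.
The 1/30 is divided into 3 equal shares of 1/90 among Haruki, Yori, Hana.
Haruki is living and takes 1/90.
Yori is living and takes 1/90.
Hana is living and takes 1/90.
Umeko is living and takes 1/15.
Mariko is living and takes 1/15.
Takeshi is living and takes 1/5.

Daichi 1/30; Fumio 1/10; Hana 1/90; Haruki 1/90; Mariko 1/15; Midori 1/5; Sachiko 1/5; Satoshi 1/10; Takeshi 1/5; Umeko 1/15; Yori 1/90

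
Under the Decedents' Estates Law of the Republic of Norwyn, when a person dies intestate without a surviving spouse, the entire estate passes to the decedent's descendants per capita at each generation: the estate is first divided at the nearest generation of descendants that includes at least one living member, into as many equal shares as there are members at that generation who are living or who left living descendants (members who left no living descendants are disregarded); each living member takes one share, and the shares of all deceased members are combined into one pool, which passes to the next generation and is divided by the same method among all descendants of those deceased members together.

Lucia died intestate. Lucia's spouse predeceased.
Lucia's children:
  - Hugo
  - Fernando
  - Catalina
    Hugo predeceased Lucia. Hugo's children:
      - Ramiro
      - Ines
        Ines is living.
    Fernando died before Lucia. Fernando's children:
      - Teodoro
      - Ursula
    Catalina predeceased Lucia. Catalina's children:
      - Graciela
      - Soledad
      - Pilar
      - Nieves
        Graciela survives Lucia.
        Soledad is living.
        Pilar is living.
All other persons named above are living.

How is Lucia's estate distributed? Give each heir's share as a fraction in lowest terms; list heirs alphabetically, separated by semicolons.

There is no surviving spouse, so the entire estate passes to Lucia's descendants per capita at each generation.
No one at generation 1 (Hugo, Fernando, Catalina) is living; moving to the next generation.
At generation 2 (Ramiro, Ines, Teodoro, Ursula, Graciela, Soledad, Pilar, Nieves) there are 8 shares of (1)/8 = 1/8 each.
Living: Ramiro, Ines, Teodoro, Ursula, Graciela, Soledad, Pilar, and Nieves — each takes 1/8.

Graciela 1/8; Ines 1/8; Nieves 1/8; Pilar 1/8; Ramiro 1/8; Soledad 1/8; Teodoro 1/8; Ursula 1/8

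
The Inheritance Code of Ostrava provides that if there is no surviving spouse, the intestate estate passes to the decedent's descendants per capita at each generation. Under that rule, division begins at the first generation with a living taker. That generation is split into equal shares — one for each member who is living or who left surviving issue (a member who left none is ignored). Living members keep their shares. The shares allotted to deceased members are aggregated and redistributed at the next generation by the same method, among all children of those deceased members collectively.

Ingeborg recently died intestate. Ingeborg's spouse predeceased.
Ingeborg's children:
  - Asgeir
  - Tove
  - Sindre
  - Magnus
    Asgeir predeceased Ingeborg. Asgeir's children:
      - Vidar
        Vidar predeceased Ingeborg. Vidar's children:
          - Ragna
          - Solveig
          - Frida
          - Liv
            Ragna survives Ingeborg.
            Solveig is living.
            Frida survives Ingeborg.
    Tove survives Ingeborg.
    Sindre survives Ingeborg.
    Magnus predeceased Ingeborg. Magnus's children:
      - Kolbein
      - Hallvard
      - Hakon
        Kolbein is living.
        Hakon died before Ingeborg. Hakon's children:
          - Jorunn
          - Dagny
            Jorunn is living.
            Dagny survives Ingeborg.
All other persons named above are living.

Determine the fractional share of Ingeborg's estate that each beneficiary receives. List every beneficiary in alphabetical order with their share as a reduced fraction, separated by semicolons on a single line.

Dagny 1/24; Frida 1/24; Hallvard 1/8; Jorunn 1/24; Kolbein 1/8; Liv 1/24; Ragna 1/24; Sindre 1/4; Solveig 1/24; Tove 1/4

There is no surviving spouse, so the entire estate passes to Ingeborg's descendants per capita at each generation.
At generation 1 (Asgeir, Tove, Sindre, Magnus) there are 4 shares of (1)/4 = 1/4 each.
Living: Tove and Sindre — each takes 1/4.
Deceased: Asgeir and Magnus. Their combined 1/2 is pooled and carried to generation 2.
At generation 2 (Vidar, Kolbein, Hallvard, Hakon) there are 4 shares of (1/2)/4 = 1/8 each.
Living: Kolbein and Hallvard — each takes 1/8.
Deceased: Vidar and Hakon. Their combined 1/4 is pooled and carried to generation 3.
At generation 3 (Ragna, Solveig, Frida, Liv, Jorunn, Dagny) there are 6 shares of (1/4)/6 = 1/24 each.
Living: Ragna, Solveig, Frida, Liv, Jorunn, and Dagny — each takes 1/24.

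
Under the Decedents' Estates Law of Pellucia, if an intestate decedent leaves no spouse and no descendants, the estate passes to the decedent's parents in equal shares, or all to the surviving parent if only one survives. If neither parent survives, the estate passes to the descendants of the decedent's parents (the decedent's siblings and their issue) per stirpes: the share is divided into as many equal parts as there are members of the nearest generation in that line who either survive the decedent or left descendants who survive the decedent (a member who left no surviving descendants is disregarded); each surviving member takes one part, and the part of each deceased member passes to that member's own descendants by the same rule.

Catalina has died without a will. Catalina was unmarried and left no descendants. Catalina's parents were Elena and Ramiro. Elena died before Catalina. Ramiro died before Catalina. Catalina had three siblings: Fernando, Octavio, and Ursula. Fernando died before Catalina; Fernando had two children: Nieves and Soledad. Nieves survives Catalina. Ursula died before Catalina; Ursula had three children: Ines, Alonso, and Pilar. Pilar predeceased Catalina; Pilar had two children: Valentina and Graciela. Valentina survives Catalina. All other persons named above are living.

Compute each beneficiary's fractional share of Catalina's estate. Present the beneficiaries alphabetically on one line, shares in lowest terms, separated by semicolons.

Neither parent survives and there are no descendants, so the estate passes to Catalina's siblings and their issue per stirpes.
The estate is divided into 3 equal shares of 1/3 among Fernando, Octavio, Ursula.
Fernando predeceased; the 1/3 allotted to Fernando's branch passes to Fernando's issue by representation.
The 1/3 is divided into 2 equal shares of 1/6 among Nieves, Soledad.
Nieves is living and takes 1/6.
Soledad is living and takes 1/6.
Octavio is living and takes 1/3.
Ursula predeceased; the 1/3 allotted to Ursula's branch passes to Ursula's issue by representation.
The 1/3 is divided into 3 equal shares of 1/9 among Ines, Alonso, Pilar.
Ines is living and takes 1/9.
Alonso is living and takes 1/9.
Pilar predeceased; the 1/9 allotted to Pilar's branch passes to Pilar's issue by representation.
The 1/9 is divided into 2 equal shares of 1/18 among Valentina, Graciela.
Valentina is living and takes 1/18.
Graciela is living and takes 1/18.

Alonso 1/9; Graciela 1/18; Ines 1/9; Nieves 1/6; Octavio 1/3; Soledad 1/6; Valentina 1/18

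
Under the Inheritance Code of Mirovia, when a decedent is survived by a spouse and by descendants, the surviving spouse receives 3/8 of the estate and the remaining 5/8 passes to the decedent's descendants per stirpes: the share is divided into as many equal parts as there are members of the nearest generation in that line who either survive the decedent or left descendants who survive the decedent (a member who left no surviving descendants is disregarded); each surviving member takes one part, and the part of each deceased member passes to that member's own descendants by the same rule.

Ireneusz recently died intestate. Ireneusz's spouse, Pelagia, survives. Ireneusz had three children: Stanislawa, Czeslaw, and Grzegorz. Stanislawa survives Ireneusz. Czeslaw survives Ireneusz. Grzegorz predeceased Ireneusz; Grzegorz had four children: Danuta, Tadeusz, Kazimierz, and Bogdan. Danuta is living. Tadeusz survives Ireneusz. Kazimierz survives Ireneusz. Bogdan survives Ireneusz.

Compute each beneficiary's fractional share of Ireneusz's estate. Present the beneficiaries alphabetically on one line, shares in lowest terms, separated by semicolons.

Bogdan 5/96; Czeslaw 5/24; Danuta 5/96; Kazimierz 5/96; Pelagia 3/8; Stanislawa 5/24; Tadeusz 5/96

Pelagia, as surviving spouse, takes 3/8.
The remaining 5/8 passes to Ireneusz's descendants per stirpes.
The 5/8 is divided into 3 equal shares of 5/24 among Stanislawa, Czeslaw, Grzegorz.
Stanislawa is living and takes 5/24.
Czeslaw is living and takes 5/24.
Grzegorz predeceased; the 5/24 allotted to Grzegorz's branch passes to Grzegorz's issue by representation.
The 5/24 is divided into 4 equal shares of 5/96 among Danuta, Tadeusz, Kazimierz, Bogdan.
Danuta is living and takes 5/96.
Tadeusz is living and takes 5/96.
Kazimierz is living and takes 5/96.
Bogdan is living and takes 5/96.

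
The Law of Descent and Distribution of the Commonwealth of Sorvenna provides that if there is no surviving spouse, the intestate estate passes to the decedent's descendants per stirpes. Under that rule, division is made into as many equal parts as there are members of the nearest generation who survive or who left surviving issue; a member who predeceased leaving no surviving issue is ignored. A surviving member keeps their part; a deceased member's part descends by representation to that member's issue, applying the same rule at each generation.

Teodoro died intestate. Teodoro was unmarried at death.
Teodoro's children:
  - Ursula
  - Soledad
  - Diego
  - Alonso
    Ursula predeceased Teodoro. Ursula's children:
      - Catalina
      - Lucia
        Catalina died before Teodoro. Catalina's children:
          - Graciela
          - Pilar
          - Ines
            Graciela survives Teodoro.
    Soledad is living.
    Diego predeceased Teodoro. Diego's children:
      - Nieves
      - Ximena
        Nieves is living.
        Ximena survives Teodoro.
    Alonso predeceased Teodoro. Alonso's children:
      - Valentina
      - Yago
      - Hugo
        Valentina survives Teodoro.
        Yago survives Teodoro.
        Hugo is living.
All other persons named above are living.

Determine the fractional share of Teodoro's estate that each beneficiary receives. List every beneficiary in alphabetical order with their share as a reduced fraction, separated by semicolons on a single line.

There is no surviving spouse, so the entire estate passes to Teodoro's descendants per stirpes.
The estate is divided into 4 equal shares of 1/4 among Ursula, Soledad, Diego, Alonso.
Ursula predeceased; the 1/4 allotted to Ursula's branch passes to Ursula's issue by representation.
The 1/4 is divided into 2 equal shares of 1/8 among Catalina, Lucia.
Catalina predeceased; the 1/8 allotted to Catalina's branch passes to Catalina's issue by representation.
The 1/8 is divided into 3 equal shares of 1/24 among Graciela, Pilar, Ines.
Graciela is living and takes 1/24.
Pilar is living and takes 1/24.
Ines is living and takes 1/24.
Lucia is living and takes 1/8.
Soledad is living and takes 1/4.
Diego predeceased; the 1/4 allotted to Diego's branch passes to Diego's issue by representation.
The 1/4 is divided into 2 equal shares of 1/8 among Nieves, Ximena.
Nieves is living and takes 1/8.
Ximena is living and takes 1/8.
Alonso predeceased; the 1/4 allotted to Alonso's branch passes to Alonso's issue by representation.
The 1/4 is divided into 3 equal shares of 1/12 among Valentina, Yago, Hugo.
Valentina is living and takes 1/12.
Yago is living and takes 1/12.
Hugo is living and takes 1/12.

Graciela 1/24; Hugo 1/12; Ines 1/24; Lucia 1/8; Nieves 1/8; Pilar 1/24; Soledad 1/4; Valentina 1/12; Ximena 1/8; Yago 1/12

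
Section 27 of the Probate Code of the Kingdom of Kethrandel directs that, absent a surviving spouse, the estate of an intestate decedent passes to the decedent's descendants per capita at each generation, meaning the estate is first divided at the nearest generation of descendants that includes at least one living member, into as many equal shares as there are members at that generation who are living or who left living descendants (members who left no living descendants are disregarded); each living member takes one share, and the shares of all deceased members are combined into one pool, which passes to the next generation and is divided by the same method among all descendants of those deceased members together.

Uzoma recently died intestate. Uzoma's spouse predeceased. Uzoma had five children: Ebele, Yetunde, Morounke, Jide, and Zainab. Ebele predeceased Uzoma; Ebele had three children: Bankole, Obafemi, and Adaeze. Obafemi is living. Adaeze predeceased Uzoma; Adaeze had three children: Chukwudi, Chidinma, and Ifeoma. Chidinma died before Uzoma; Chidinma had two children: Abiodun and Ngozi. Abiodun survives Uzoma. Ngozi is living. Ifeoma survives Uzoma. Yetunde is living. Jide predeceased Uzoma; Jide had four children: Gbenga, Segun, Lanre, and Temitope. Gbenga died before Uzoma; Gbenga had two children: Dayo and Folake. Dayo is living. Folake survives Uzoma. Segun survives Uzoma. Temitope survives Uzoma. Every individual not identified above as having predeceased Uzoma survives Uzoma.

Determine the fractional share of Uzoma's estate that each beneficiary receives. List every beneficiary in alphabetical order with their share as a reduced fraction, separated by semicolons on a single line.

Abiodun 2/175; Bankole 2/35; Chukwudi 4/175; Dayo 4/175; Folake 4/175; Ifeoma 4/175; Lanre 2/35; Morounke 1/5; Ngozi 2/175; Obafemi 2/35; Segun 2/35; Temitope 2/35; Yetunde 1/5; Zainab 1/5

There is no surviving spouse, so the entire estate passes to Uzoma's descendants per capita at each generation.
At generation 1 (Ebele, Yetunde, Morounke, Jide, Zainab) there are 5 shares of (1)/5 = 1/5 each.
Living: Yetunde, Morounke, and Zainab — each takes 1/5.
Deceased: Ebele and Jide. Their combined 2/5 is pooled and carried to generation 2.
At generation 2 (Bankole, Obafemi, Adaeze, Gbenga, Segun, Lanre, Temitope) there are 7 shares of (2/5)/7 = 2/35 each.
Living: Bankole, Obafemi, Segun, Lanre, and Temitope — each takes 2/35.
Deceased: Adaeze and Gbenga. Their combined 4/35 is pooled and carried to generation 3.
At generation 3 (Chukwudi, Chidinma, Ifeoma, Dayo, Folake) there are 5 shares of (4/35)/5 = 4/175 each.
Living: Chukwudi, Ifeoma, Dayo, and Folake — each takes 4/175.
Deceased: Chidinma. That 4/175 share is carried to generation 4.
At generation 4 (Abiodun, Ngozi) there are 2 shares of (4/175)/2 = 2/175 each.
Living: Abiodun and Ngozi — each takes 2/175.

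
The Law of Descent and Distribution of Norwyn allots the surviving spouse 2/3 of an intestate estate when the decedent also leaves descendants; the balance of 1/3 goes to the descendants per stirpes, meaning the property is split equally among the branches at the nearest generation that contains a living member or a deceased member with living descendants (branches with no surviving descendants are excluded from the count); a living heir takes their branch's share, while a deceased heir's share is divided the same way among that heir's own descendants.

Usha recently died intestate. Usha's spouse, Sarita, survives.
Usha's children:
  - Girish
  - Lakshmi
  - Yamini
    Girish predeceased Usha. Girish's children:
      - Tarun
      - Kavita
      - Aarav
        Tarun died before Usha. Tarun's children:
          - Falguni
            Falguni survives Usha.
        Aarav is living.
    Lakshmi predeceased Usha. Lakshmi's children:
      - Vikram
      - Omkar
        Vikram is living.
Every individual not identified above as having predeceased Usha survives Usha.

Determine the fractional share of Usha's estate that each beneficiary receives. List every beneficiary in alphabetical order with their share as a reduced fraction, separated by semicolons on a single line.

Sarita, as surviving spouse, takes 2/3.
The remaining 1/3 passes to Usha's descendants per stirpes.
The 1/3 is divided into 3 equal shares of 1/9 among Girish, Lakshmi, Yamini.
Girish predeceased; the 1/9 allotted to Girish's branch passes to Girish's issue by representation.
The 1/9 is divided into 3 equal shares of 1/27 among Tarun, Kavita, Aarav.
Tarun predeceased; the 1/27 allotted to Tarun's branch passes to Tarun's issue by representation.
Falguni is the sole taker at this level and receives the full 1/27.
Kavita is living and takes 1/27.
Aarav is living and takes 1/27.
Lakshmi predeceased; the 1/9 allotted to Lakshmi's branch passes to Lakshmi's issue by representation.
The 1/9 is divided into 2 equal shares of 1/18 among Vikram, Omkar.
Vikram is living and takes 1/18.
Omkar is living and takes 1/18.
Yamini is living and takes 1/9.

Aarav 1/27; Falguni 1/27; Kavita 1/27; Omkar 1/18; Sarita 2/3; Vikram 1/18; Yamini 1/9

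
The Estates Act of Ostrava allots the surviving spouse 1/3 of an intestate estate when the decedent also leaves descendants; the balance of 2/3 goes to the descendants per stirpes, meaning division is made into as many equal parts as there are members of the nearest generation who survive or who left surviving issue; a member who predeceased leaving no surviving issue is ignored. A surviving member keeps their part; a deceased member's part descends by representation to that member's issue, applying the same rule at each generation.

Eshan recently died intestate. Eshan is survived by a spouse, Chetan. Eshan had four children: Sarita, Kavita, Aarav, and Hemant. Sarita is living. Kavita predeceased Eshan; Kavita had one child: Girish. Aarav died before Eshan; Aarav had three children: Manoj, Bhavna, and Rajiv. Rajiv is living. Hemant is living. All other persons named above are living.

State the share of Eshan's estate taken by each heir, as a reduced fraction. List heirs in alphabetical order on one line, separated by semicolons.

Chetan, as surviving spouse, takes 1/3.
The remaining 2/3 passes to Eshan's descendants per stirpes.
The 2/3 is divided into 4 equal shares of 1/6 among Sarita, Kavita, Aarav, Hemant.
Sarita is living and takes 1/6.
Kavita predeceased; the 1/6 allotted to Kavita's branch passes to Kavita's issue by representation.
Girish is the sole taker at this level and receives the full 1/6.
Aarav predeceased; the 1/6 allotted to Aarav's branch passes to Aarav's issue by representation.
The 1/6 is divided into 3 equal shares of 1/18 among Manoj, Bhavna, Rajiv.
Manoj is living and takes 1/18.
Bhavna is living and takes 1/18.
Rajiv is living and takes 1/18.
Hemant is living and takes 1/6.

Bhavna 1/18; Chetan 1/3; Girish 1/6; Hemant 1/6; Manoj 1/18; Rajiv 1/18; Sarita 1/6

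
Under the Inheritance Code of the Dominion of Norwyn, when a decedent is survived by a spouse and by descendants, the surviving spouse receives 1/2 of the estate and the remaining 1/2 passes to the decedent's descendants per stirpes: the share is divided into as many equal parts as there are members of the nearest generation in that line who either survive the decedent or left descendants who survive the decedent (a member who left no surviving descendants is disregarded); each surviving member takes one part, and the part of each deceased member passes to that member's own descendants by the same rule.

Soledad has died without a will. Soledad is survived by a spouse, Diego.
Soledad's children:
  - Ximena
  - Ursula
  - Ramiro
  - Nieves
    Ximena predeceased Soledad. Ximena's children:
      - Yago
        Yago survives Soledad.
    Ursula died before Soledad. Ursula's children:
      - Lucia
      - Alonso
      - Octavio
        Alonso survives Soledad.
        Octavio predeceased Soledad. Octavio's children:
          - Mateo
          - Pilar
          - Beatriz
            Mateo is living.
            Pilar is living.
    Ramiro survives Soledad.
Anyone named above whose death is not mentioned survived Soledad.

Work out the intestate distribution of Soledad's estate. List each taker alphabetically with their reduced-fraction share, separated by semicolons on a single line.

Diego, as surviving spouse, takes 1/2.
The remaining 1/2 passes to Soledad's descendants per stirpes.
The 1/2 is divided into 4 equal shares of 1/8 among Ximena, Ursula, Ramiro, Nieves.
Ximena predeceased; the 1/8 allotted to Ximena's branch passes to Ximena's issue by representation.
Yago is the sole taker at this level and receives the full 1/8.
Ursula predeceased; the 1/8 allotted to Ursula's branch passes to Ursula's issue by representation.
The 1/8 is divided into 3 equal shares of 1/24 among Lucia, Alonso, Octavio.
Lucia is living and takes 1/24.
Alonso is living and takes 1/24.
Octavio predeceased; the 1/24 allotted to Octavio's branch passes to Octavio's issue by representation.
The 1/24 is divided into 3 equal shares of 1/72 among Mateo, Pilar, Beatriz.
Mateo is living and takes 1/72.
Pilar is living and takes 1/72.
Beatriz is living and takes 1/72.
Ramiro is living and takes 1/8.
Nieves is living and takes 1/8.

Alonso 1/24; Beatriz 1/72; Diego 1/2; Lucia 1/24; Mateo 1/72; Nieves 1/8; Pilar 1/72; Ramiro 1/8; Yago 1/8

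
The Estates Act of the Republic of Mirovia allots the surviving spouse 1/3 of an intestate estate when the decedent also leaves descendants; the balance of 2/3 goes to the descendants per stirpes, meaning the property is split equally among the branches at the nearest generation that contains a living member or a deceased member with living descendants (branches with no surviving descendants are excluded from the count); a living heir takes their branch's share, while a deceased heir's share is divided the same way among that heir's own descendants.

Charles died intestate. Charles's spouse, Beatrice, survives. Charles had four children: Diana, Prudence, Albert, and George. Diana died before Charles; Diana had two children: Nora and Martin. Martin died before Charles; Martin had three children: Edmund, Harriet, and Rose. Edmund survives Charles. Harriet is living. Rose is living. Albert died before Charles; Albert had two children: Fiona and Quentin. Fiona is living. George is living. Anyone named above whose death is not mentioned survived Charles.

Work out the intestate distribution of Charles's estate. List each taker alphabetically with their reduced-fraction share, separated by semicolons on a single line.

Beatrice 1/3; Edmund 1/36; Fiona 1/12; George 1/6; Harriet 1/36; Nora 1/12; Prudence 1/6; Quentin 1/12; Rose 1/36

Beatrice, as surviving spouse, takes 1/3.
The remaining 2/3 passes to Charles's descendants per stirpes.
The 2/3 is divided into 4 equal shares of 1/6 among Diana, Prudence, Albert, George.
Diana predeceased; the 1/6 allotted to Diana's branch passes to Diana's issue by representation.
The 1/6 is divided into 2 equal shares of 1/12 among Nora, Martin.
Nora is living and takes 1/12.
Martin predeceased; the 1/12 allotted to Martin's branch passes to Martin's issue by representation.
The 1/12 is divided into 3 equal shares of 1/36 among Edmund, Harriet, Rose.
Edmund is living and takes 1/36.
Harriet is living and takes 1/36.
Rose is living and takes 1/36.
Prudence is living and takes 1/6.
Albert predeceased; the 1/6 allotted to Albert's branch passes to Albert's issue by representation.
The 1/6 is divided into 2 equal shares of 1/12 among Fiona, Quentin.
Fiona is living and takes 1/12.
Quentin is living and takes 1/12.
George is living and takes 1/6.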